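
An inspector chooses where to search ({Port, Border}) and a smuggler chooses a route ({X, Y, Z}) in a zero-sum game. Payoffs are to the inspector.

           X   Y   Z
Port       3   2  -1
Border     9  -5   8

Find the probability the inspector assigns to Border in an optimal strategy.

3/16

Row minima: Port → -1, Border → -5; maximin = -1.
Column maxima: X → 9, Y → 2, Z → 8; minimax = 2.
-1 ≠ 2, so there is no saddle point; optimal play is mixed.
X is strictly dominated by Y (it gives the inspector strictly more in every row), so the smuggler never plays it.
On the remaining 2×2 (Port, Border vs Y, Z):
Let the inspector play Port with probability p. Expected payoff against Y: 2p + (-5)(1−p) = 7p − 5; against Z: (-1)p + 8(1−p) = −9p + 8.
Setting these equal: 7p − 5 = −9p + 8 ⇒ 16p = 13 ⇒ p = 13/16, and the value is (7)·(13/16) − 5 = 11/16.
For the smuggler: with q = P(Y), equating Port's and Border's payoffs gives 3q − 1 = −13q + 8 ⇒ q = 9/16.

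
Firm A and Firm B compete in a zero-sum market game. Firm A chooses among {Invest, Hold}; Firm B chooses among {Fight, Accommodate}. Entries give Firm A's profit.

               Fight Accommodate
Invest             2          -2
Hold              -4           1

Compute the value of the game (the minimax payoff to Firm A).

-2/3

Row minima: Invest → -2, Hold → -4; maximin = -2.
Column maxima: Fight → 2, Accommodate → 1; minimax = 1.
-2 ≠ 1, so there is no saddle point; optimal play is mixed.
Let Firm A play Invest with probability p. Expected payoff against Fight: 2p + (-4)(1−p) = 6p − 4; against Accommodate: (-2)p + 1(1−p) = −3p + 1.
Setting these equal: 6p − 4 = −3p + 1 ⇒ 9p = 5 ⇒ p = 5/9, and the value is (6)·(5/9) − 4 = -2/3.
For Firm B: with q = P(Fight), equating Invest's and Hold's payoffs gives 4q − 2 = −5q + 1 ⇒ q = 1/3.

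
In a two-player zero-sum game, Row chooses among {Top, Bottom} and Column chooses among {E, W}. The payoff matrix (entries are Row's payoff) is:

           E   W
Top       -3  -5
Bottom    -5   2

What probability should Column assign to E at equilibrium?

Row minima: Top → -5, Bottom → -5; maximin = -5.
Column maxima: E → -3, W → 2; minimax = -3.
-5 ≠ -3, so there is no saddle point; optimal play is mixed.
Let Row play Top with probability p. Expected payoff against E: (-3)p + (-5)(1−p) = 2p − 5; against W: (-5)p + 2(1−p) = −7p + 2.
Setting these equal: 2p − 5 = −7p + 2 ⇒ 9p = 7 ⇒ p = 7/9, and the value is (2)·(7/9) − 5 = -31/9.
For Column: with q = P(E), equating Top's and Bottom's payoffs gives 2q − 5 = −7q + 2 ⇒ q = 7/9.

7/9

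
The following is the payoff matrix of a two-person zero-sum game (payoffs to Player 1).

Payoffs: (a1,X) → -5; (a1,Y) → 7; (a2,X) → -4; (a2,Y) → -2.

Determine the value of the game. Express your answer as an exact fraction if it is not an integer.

-4

Row minima: a1 → -5, a2 → -4; maximin = -4.
Column maxima: X → -4, Y → 7; minimax = -4.
Since maximin = minimax = -4, there is a saddle point and the value is -4.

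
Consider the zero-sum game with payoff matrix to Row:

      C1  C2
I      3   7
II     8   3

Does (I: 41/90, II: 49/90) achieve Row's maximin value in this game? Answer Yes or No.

No

Against C1 this mix gives (41/90)·3 + (49/90)·8 = 103/18.
Against C2 this mix gives (41/90)·7 + (49/90)·3 = 217/45.
Column will play C2, holding Row to 217/45. Shifting weight toward the row that does better against C2 would raise this floor (the equalizing mix achieves 47/9 against both C2 and C1), so the proposed strategy is not optimal.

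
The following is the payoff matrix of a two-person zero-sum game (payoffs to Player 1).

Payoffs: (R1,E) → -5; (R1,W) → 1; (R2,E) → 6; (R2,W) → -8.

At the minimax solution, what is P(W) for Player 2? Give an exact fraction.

Row minima: R1 → -5, R2 → -8; maximin = -5.
Column maxima: E → 6, W → 1; minimax = 1.
-5 ≠ 1, so there is no saddle point; optimal play is mixed.
Let Player 1 play R1 with probability p. Expected payoff against E: (-5)p + 6(1−p) = −11p + 6; against W: 1p + (-8)(1−p) = 9p − 8.
Setting these equal: −11p + 6 = 9p − 8 ⇒ −20p = -14 ⇒ p = 7/10, and the value is (-11)·(7/10) + 6 = -17/10.
For Player 2: with q = P(E), equating R1's and R2's payoffs gives −6q + 1 = 14q − 8 ⇒ q = 9/20.

11/20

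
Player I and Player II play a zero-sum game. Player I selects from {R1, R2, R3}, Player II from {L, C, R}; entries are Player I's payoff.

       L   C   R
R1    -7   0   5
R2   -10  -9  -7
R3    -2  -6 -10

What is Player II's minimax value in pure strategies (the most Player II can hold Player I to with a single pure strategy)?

Column maxima: L → -2, C → 0, R → 5.
The smallest of these is -2.

-2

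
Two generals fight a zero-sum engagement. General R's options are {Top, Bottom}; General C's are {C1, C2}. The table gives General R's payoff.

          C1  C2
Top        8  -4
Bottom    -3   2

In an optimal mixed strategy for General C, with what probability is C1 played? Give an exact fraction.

6/17

Row minima: Top → -4, Bottom → -3; maximin = -3.
Column maxima: C1 → 8, C2 → 2; minimax = 2.
-3 ≠ 2, so there is no saddle point; optimal play is mixed.
Let General R play Top with probability p. Expected payoff against C1: 8p + (-3)(1−p) = 11p − 3; against C2: (-4)p + 2(1−p) = −6p + 2.
Setting these equal: 11p − 3 = −6p + 2 ⇒ 17p = 5 ⇒ p = 5/17, and the value is (11)·(5/17) − 3 = 4/17.
For General C: with q = P(C1), equating Top's and Bottom's payoffs gives 12q − 4 = −5q + 2 ⇒ q = 6/17.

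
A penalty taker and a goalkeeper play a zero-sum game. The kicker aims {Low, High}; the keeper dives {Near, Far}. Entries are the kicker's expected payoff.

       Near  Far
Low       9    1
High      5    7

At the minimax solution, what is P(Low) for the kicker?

1/5

Row minima: Low → 1, High → 5; maximin = 5.
Column maxima: Near → 9, Far → 7; minimax = 7.
5 ≠ 7, so there is no saddle point; optimal play is mixed.
Let the kicker play Low with probability p. Expected payoff against Near: 9p + 5(1−p) = 4p + 5; against Far: 1p + 7(1−p) = −6p + 7.
Setting these equal: 4p + 5 = −6p + 7 ⇒ 10p = 2 ⇒ p = 1/5, and the value is (4)·(1/5) + 5 = 29/5.
For the keeper: with q = P(Near), equating Low's and High's payoffs gives 8q + 1 = −2q + 7 ⇒ q = 3/5.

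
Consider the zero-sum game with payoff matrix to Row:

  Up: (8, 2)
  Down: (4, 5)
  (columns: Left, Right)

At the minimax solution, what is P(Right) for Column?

4/7

Row minima: Up → 2, Down → 4; maximin = 4.
Column maxima: Left → 8, Right → 5; minimax = 5.
4 ≠ 5, so there is no saddle point; optimal play is mixed.
Let Row play Up with probability p. Expected payoff against Left: 8p + 4(1−p) = 4p + 4; against Right: 2p + 5(1−p) = −3p + 5.
Setting these equal: 4p + 4 = −3p + 5 ⇒ 7p = 1 ⇒ p = 1/7, and the value is (4)·(1/7) + 4 = 32/7.
For Column: with q = P(Left), equating Up's and Down's payoffs gives 6q + 2 = −q + 5 ⇒ q = 3/7.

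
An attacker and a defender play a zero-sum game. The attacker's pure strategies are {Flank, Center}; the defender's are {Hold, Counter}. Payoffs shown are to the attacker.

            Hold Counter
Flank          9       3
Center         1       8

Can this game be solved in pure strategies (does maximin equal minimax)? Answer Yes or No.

Row minima: Flank → 3, Center → 1; maximin = 3.
Column maxima: Hold → 9, Counter → 8; minimax = 8.
3 ≠ 8, so no pure-strategy equilibrium exists.

No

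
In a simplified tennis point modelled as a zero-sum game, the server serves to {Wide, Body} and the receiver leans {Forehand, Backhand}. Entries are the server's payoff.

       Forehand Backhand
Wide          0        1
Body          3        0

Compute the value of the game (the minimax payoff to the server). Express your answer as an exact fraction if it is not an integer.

Row minima: Wide → 0, Body → 0; maximin = 0.
Column maxima: Forehand → 3, Backhand → 1; minimax = 1.
0 ≠ 1, so there is no saddle point; optimal play is mixed.
Let the server play Wide with probability p. Expected payoff against Forehand: 0p + 3(1−p) = −3p + 3; against Backhand: 1p + 0(1−p) = p.
Setting these equal: −3p + 3 = p ⇒ −4p = -3 ⇒ p = 3/4, and the value is (-3)·(3/4) + 3 = 3/4.
For the receiver: with q = P(Forehand), equating Wide's and Body's payoffs gives −q + 1 = 3q ⇒ q = 1/4.

3/4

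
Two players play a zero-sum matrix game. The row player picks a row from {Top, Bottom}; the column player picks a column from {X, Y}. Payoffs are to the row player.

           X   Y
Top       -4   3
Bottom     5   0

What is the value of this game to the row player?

Row minima: Top → -4, Bottom → 0; maximin = 0.
Column maxima: X → 5, Y → 3; minimax = 3.
0 ≠ 3, so there is no saddle point; optimal play is mixed.
Let the row player play Top with probability p. Expected payoff against X: (-4)p + 5(1−p) = −9p + 5; against Y: 3p + 0(1−p) = 3p.
Setting these equal: −9p + 5 = 3p ⇒ −12p = -5 ⇒ p = 5/12, and the value is (-9)·(5/12) + 5 = 5/4.
For the column player: with q = P(X), equating Top's and Bottom's payoffs gives −7q + 3 = 5q ⇒ q = 1/4.

5/4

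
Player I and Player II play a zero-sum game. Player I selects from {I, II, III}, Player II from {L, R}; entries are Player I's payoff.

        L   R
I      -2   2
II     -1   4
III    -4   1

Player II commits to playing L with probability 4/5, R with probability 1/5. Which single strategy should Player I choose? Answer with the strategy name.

II

Expected payoff of I: (4/5)·(-2) + (1/5)·2 = -6/5.
Expected payoff of II: (4/5)·(-1) + (1/5)·4 = 0.
Expected payoff of III: (4/5)·(-4) + (1/5)·1 = -3.
The largest is 0, so Player I's best response is II.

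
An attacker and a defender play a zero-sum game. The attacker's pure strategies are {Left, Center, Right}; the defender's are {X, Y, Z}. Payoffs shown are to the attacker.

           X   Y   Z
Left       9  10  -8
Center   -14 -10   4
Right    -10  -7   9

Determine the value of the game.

1/36

Row minima: Left → -8, Center → -14, Right → -10; maximin = -8.
Column maxima: X → 9, Y → 10, Z → 9; minimax = 9.
-8 ≠ 9, so there is no saddle point; optimal play is mixed.
Center is strictly dominated by Right, so the attacker never plays it.
Y is strictly dominated by X (it gives the attacker strictly more in every row), so the defender never plays it.
On the remaining 2×2 (Left, Right vs X, Z):
Let the attacker play Left with probability p. Expected payoff against X: 9p + (-10)(1−p) = 19p − 10; against Z: (-8)p + 9(1−p) = −17p + 9.
Setting these equal: 19p − 10 = −17p + 9 ⇒ 36p = 19 ⇒ p = 19/36, and the value is (19)·(19/36) − 10 = 1/36.
For the defender: with q = P(X), equating Left's and Right's payoffs gives 17q − 8 = −19q + 9 ⇒ q = 17/36.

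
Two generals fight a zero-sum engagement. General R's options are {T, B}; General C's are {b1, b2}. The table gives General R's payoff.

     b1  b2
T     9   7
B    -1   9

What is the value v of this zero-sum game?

22/3

Row minima: T → 7, B → -1; maximin = 7.
Column maxima: b1 → 9, b2 → 9; minimax = 9.
7 ≠ 9, so there is no saddle point; optimal play is mixed.
Let General R play T with probability p. Expected payoff against b1: 9p + (-1)(1−p) = 10p − 1; against b2: 7p + 9(1−p) = −2p + 9.
Setting these equal: 10p − 1 = −2p + 9 ⇒ 12p = 10 ⇒ p = 5/6, and the value is (10)·(5/6) − 1 = 22/3.
For General C: with q = P(b1), equating T's and B's payoffs gives 2q + 7 = −10q + 9 ⇒ q = 1/6.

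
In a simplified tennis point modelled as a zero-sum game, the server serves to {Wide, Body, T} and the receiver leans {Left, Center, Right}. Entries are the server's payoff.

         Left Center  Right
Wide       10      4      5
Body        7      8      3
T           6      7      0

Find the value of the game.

Row minima: Wide → 4, Body → 3, T → 0; maximin = 4.
Column maxima: Left → 10, Center → 8, Right → 5; minimax = 5.
4 ≠ 5, so there is no saddle point; optimal play is mixed.
T is strictly dominated by Body, so the server never plays it.
Left is strictly dominated by Right (it gives the server strictly more in every row), so the receiver never plays it.
On the remaining 2×2 (Wide, Body vs Center, Right):
Let the server play Wide with probability p. Expected payoff against Center: 4p + 8(1−p) = −4p + 8; against Right: 5p + 3(1−p) = 2p + 3.
Setting these equal: −4p + 8 = 2p + 3 ⇒ −6p = -5 ⇒ p = 5/6, and the value is (-4)·(5/6) + 8 = 14/3.
For the receiver: with q = P(Center), equating Wide's and Body's payoffs gives −q + 5 = 5q + 3 ⇒ q = 1/3.

14/3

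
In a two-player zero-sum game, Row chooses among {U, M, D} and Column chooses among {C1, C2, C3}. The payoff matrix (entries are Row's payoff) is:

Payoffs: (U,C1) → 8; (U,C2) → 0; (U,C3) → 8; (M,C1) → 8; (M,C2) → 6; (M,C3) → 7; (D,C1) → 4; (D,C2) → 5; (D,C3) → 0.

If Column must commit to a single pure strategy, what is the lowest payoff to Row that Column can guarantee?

6

Column maxima: C1 → 8, C2 → 6, C3 → 8.
The smallest of these is 6.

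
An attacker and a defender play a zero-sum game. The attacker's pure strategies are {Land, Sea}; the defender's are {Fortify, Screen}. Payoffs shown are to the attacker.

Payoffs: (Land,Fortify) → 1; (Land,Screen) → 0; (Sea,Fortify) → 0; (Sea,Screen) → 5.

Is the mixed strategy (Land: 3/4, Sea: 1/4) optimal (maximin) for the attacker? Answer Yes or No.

Against Fortify this mix gives (3/4)·1 + (1/4)·0 = 3/4.
Against Screen this mix gives (3/4)·0 + (1/4)·5 = 5/4.
The defender will play Fortify, holding the attacker to 3/4. Shifting weight toward the row that does better against Fortify would raise this floor (the equalizing mix achieves 5/6 against both Fortify and Screen), so the proposed strategy is not optimal.

No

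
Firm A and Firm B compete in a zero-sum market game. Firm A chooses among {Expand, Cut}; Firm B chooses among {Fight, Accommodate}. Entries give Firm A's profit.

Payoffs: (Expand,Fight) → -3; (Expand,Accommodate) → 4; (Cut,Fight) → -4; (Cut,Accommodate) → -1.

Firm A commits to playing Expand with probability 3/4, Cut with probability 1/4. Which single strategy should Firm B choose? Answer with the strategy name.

Fight

If Firm B plays Fight, Firm A's expected payoff is (3/4)·(-3) + (1/4)·(-4) = -13/4.
If Firm B plays Accommodate, Firm A's expected payoff is (3/4)·4 + (1/4)·(-1) = 11/4.
Firm B minimizes Firm A's payoff; the smallest is -13/4, so the best response is Fight.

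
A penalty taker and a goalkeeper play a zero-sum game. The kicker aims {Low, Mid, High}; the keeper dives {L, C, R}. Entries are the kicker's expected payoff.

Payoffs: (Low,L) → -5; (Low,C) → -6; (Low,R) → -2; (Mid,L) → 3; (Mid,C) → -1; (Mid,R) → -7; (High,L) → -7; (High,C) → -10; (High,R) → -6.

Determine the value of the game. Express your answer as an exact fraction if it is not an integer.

-4

Row minima: Low → -6, Mid → -7, High → -10; maximin = -6.
Column maxima: L → 3, C → -1, R → -2; minimax = -2.
-6 ≠ -2, so there is no saddle point; optimal play is mixed.
High is strictly dominated by Low, so the kicker never plays it.
L is strictly dominated by C (it gives the kicker strictly more in every row), so the keeper never plays it.
On the remaining 2×2 (Low, Mid vs C, R):
Let the kicker play Low with probability p. Expected payoff against C: (-6)p + (-1)(1−p) = −5p − 1; against R: (-2)p + (-7)(1−p) = 5p − 7.
Setting these equal: −5p − 1 = 5p − 7 ⇒ −10p = -6 ⇒ p = 3/5, and the value is (-5)·(3/5) − 1 = -4.
For the keeper: with q = P(C), equating Low's and Mid's payoffs gives −4q − 2 = 6q − 7 ⇒ q = 1/2.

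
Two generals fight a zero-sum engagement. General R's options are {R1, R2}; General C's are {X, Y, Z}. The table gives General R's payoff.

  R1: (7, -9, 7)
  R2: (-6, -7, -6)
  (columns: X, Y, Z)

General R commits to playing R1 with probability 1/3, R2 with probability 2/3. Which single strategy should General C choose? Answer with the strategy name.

If General C plays X, General R's expected payoff is (1/3)·7 + (2/3)·(-6) = -5/3.
If General C plays Y, General R's expected payoff is (1/3)·(-9) + (2/3)·(-7) = -23/3.
If General C plays Z, General R's expected payoff is (1/3)·7 + (2/3)·(-6) = -5/3.
General C minimizes General R's payoff; the smallest is -23/3, so the best response is Y.

Y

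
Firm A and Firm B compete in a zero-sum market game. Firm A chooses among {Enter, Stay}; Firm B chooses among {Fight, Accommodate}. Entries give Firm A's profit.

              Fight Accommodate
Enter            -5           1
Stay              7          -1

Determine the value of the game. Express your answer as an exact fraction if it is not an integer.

Row minima: Enter → -5, Stay → -1; maximin = -1.
Column maxima: Fight → 7, Accommodate → 1; minimax = 1.
-1 ≠ 1, so there is no saddle point; optimal play is mixed.
Let Firm A play Enter with probability p. Expected payoff against Fight: (-5)p + 7(1−p) = −12p + 7; against Accommodate: 1p + (-1)(1−p) = 2p − 1.
Setting these equal: −12p + 7 = 2p − 1 ⇒ −14p = -8 ⇒ p = 4/7, and the value is (-12)·(4/7) + 7 = 1/7.
For Firm B: with q = P(Fight), equating Enter's and Stay's payoffs gives −6q + 1 = 8q − 1 ⇒ q = 1/7.

1/7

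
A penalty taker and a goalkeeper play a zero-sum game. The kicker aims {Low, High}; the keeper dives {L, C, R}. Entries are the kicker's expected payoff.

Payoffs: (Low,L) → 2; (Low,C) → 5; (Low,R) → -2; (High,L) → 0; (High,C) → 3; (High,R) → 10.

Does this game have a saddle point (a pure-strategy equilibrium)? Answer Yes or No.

Row minima: Low → -2, High → 0; maximin = 0.
Column maxima: L → 2, C → 5, R → 10; minimax = 2.
0 ≠ 2, so no pure-strategy equilibrium exists.

No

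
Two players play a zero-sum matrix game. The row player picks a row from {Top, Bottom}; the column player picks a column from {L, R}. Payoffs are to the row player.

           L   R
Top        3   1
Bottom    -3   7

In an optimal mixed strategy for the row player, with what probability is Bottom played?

1/6

Row minima: Top → 1, Bottom → -3; maximin = 1.
Column maxima: L → 3, R → 7; minimax = 3.
1 ≠ 3, so there is no saddle point; optimal play is mixed.
Let the row player play Top with probability p. Expected payoff against L: 3p + (-3)(1−p) = 6p − 3; against R: 1p + 7(1−p) = −6p + 7.
Setting these equal: 6p − 3 = −6p + 7 ⇒ 12p = 10 ⇒ p = 5/6, and the value is (6)·(5/6) − 3 = 2.
For the column player: with q = P(L), equating Top's and Bottom's payoffs gives 2q + 1 = −10q + 7 ⇒ q = 1/2.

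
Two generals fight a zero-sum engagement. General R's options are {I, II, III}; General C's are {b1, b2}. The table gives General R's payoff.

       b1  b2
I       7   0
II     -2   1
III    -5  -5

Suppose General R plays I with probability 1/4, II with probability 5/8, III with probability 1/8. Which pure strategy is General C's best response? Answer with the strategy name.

If General C plays b1, General R's expected payoff is (1/4)·7 + (5/8)·(-2) + (1/8)·(-5) = -1/8.
If General C plays b2, General R's expected payoff is (1/4)·0 + (5/8)·1 + (1/8)·(-5) = 0.
General C minimizes General R's payoff; the smallest is -1/8, so the best response is b1.

b1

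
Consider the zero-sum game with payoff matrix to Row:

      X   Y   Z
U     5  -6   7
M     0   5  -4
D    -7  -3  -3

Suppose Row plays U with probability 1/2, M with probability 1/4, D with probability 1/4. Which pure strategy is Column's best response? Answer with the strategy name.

Y

If Column plays X, Row's expected payoff is (1/2)·5 + (1/4)·0 + (1/4)·(-7) = 3/4.
If Column plays Y, Row's expected payoff is (1/2)·(-6) + (1/4)·5 + (1/4)·(-3) = -5/2.
If Column plays Z, Row's expected payoff is (1/2)·7 + (1/4)·(-4) + (1/4)·(-3) = 7/4.
Column minimizes Row's payoff; the smallest is -5/2, so the best response is Y.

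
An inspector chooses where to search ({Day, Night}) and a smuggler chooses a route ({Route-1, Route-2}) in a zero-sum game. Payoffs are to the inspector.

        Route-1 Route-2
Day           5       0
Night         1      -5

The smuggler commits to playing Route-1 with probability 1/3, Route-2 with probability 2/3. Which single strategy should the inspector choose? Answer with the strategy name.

Day

Expected payoff of Day: (1/3)·5 + (2/3)·0 = 5/3.
Expected payoff of Night: (1/3)·1 + (2/3)·(-5) = -3.
The largest is 5/3, so the inspector's best response is Day.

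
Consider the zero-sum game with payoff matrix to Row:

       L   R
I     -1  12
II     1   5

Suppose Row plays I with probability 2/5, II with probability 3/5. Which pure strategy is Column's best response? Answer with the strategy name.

L

If Column plays L, Row's expected payoff is (2/5)·(-1) + (3/5)·1 = 1/5.
If Column plays R, Row's expected payoff is (2/5)·12 + (3/5)·5 = 39/5.
Column minimizes Row's payoff; the smallest is 1/5, so the best response is L.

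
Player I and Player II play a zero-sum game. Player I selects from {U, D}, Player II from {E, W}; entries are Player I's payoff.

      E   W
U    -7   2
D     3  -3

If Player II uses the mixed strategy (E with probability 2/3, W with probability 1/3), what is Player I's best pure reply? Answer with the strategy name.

Expected payoff of U: (2/3)·(-7) + (1/3)·2 = -4.
Expected payoff of D: (2/3)·3 + (1/3)·(-3) = 1.
The largest is 1, so Player I's best response is D.

D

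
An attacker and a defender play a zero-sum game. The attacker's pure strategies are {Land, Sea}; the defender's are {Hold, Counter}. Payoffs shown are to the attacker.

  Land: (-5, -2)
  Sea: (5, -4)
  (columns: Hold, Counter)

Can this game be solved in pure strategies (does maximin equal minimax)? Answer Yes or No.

Row minima: Land → -5, Sea → -4; maximin = -4.
Column maxima: Hold → 5, Counter → -2; minimax = -2.
-4 ≠ -2, so no pure-strategy equilibrium exists.

No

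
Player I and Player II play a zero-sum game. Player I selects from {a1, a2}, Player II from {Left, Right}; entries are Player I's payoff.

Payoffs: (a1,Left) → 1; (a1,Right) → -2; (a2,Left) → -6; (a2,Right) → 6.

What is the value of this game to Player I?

-2/5

Row minima: a1 → -2, a2 → -6; maximin = -2.
Column maxima: Left → 1, Right → 6; minimax = 1.
-2 ≠ 1, so there is no saddle point; optimal play is mixed.
Let Player I play a1 with probability p. Expected payoff against Left: 1p + (-6)(1−p) = 7p − 6; against Right: (-2)p + 6(1−p) = −8p + 6.
Setting these equal: 7p − 6 = −8p + 6 ⇒ 15p = 12 ⇒ p = 4/5, and the value is (7)·(4/5) − 6 = -2/5.
For Player II: with q = P(Left), equating a1's and a2's payoffs gives 3q − 2 = −12q + 6 ⇒ q = 8/15.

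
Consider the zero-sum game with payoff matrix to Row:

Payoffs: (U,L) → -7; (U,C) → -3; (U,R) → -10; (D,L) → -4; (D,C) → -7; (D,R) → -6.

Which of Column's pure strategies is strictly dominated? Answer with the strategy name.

R holds Row's payoff strictly below L in every row: -10 < -7, -6 < -4.
So L is strictly dominated for Column.

L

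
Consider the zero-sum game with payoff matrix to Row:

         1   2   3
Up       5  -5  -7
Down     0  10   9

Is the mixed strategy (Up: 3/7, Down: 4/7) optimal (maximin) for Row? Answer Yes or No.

Against 1 this mix gives (3/7)·5 + (4/7)·0 = 15/7.
Against 2 this mix gives (3/7)·(-5) + (4/7)·10 = 25/7.
Against 3 this mix gives (3/7)·(-7) + (4/7)·9 = 15/7.
All of Column's active replies (1, 3) yield 15/7, and no column does worse for Row. The mix makes Column indifferent and guarantees 15/7, so it is optimal.

Yes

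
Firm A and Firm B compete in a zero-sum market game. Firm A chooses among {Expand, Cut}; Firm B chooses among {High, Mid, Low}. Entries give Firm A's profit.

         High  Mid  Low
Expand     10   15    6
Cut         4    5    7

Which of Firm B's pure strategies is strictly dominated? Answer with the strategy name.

Mid

High holds Firm A's payoff strictly below Mid in every row: 10 < 15, 4 < 5.
So Mid is strictly dominated for Firm B.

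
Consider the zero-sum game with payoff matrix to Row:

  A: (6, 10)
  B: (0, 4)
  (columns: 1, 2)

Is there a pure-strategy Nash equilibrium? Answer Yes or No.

Yes

Row minima: A → 6, B → 0; maximin = 6.
Column maxima: 1 → 6, 2 → 10; minimax = 6.
maximin = minimax = 6, so a saddle point exists.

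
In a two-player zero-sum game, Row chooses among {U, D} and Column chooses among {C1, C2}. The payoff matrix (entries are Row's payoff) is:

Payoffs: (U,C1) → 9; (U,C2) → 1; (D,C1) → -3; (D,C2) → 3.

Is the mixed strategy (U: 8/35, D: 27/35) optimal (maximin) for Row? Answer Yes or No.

No

Against C1 this mix gives (8/35)·9 + (27/35)·(-3) = -9/35.
Against C2 this mix gives (8/35)·1 + (27/35)·3 = 89/35.
Column will play C1, holding Row to -9/35. Shifting weight toward the row that does better against C1 would raise this floor (the equalizing mix achieves 15/7 against both C1 and C2), so the proposed strategy is not optimal.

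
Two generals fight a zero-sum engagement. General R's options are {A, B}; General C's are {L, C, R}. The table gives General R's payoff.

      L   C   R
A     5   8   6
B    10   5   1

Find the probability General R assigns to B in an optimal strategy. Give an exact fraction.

1/10

Row minima: A → 5, B → 1; maximin = 5.
Column maxima: L → 10, C → 8, R → 6; minimax = 6.
5 ≠ 6, so there is no saddle point; optimal play is mixed.
C is strictly dominated by R (it gives General R strictly more in every row), so General C never plays it.
On the remaining 2×2 (A, B vs L, R):
Let General R play A with probability p. Expected payoff against L: 5p + 10(1−p) = −5p + 10; against R: 6p + 1(1−p) = 5p + 1.
Setting these equal: −5p + 10 = 5p + 1 ⇒ −10p = -9 ⇒ p = 9/10, and the value is (-5)·(9/10) + 10 = 11/2.
For General C: with q = P(L), equating A's and B's payoffs gives −q + 6 = 9q + 1 ⇒ q = 1/2.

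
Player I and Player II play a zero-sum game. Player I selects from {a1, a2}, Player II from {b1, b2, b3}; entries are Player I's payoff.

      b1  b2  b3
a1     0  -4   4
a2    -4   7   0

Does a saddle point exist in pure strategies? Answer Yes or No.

Row minima: a1 → -4, a2 → -4; maximin = -4.
Column maxima: b1 → 0, b2 → 7, b3 → 4; minimax = 0.
-4 ≠ 0, so no pure-strategy equilibrium exists.

No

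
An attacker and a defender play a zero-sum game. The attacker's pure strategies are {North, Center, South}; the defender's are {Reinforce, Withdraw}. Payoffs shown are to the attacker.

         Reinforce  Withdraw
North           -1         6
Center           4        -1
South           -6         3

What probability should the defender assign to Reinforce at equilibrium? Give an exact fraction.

Row minima: North → -1, Center → -1, South → -6; maximin = -1.
Column maxima: Reinforce → 4, Withdraw → 6; minimax = 4.
-1 ≠ 4, so there is no saddle point; optimal play is mixed.
South is strictly dominated by North, so the attacker never plays it.
On the remaining 2×2 (North, Center vs Reinforce, Withdraw):
Let the attacker play North with probability p. Expected payoff against Reinforce: (-1)p + 4(1−p) = −5p + 4; against Withdraw: 6p + (-1)(1−p) = 7p − 1.
Setting these equal: −5p + 4 = 7p − 1 ⇒ −12p = -5 ⇒ p = 5/12, and the value is (-5)·(5/12) + 4 = 23/12.
For the defender: with q = P(Reinforce), equating North's and Center's payoffs gives −7q + 6 = 5q − 1 ⇒ q = 7/12.

7/12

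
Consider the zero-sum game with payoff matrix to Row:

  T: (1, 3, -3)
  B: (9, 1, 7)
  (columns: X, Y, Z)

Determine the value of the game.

2

Row minima: T → -3, B → 1; maximin = 1.
Column maxima: X → 9, Y → 3, Z → 7; minimax = 3.
1 ≠ 3, so there is no saddle point; optimal play is mixed.
X is strictly dominated by Z (it gives Row strictly more in every row), so Column never plays it.
On the remaining 2×2 (T, B vs Y, Z):
Let Row play T with probability p. Expected payoff against Y: 3p + 1(1−p) = 2p + 1; against Z: (-3)p + 7(1−p) = −10p + 7.
Setting these equal: 2p + 1 = −10p + 7 ⇒ 12p = 6 ⇒ p = 1/2, and the value is (2)·(1/2) + 1 = 2.
For Column: with q = P(Y), equating T's and B's payoffs gives 6q − 3 = −6q + 7 ⇒ q = 5/6.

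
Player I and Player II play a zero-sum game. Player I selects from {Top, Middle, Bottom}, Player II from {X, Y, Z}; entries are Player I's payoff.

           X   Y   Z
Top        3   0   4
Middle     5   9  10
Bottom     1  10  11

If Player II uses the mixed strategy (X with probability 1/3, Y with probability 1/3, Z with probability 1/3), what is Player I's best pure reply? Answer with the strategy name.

Expected payoff of Top: (1/3)·3 + (1/3)·0 + (1/3)·4 = 7/3.
Expected payoff of Middle: (1/3)·5 + (1/3)·9 + (1/3)·10 = 8.
Expected payoff of Bottom: (1/3)·1 + (1/3)·10 + (1/3)·11 = 22/3.
The largest is 8, so Player I's best response is Middle.

Middle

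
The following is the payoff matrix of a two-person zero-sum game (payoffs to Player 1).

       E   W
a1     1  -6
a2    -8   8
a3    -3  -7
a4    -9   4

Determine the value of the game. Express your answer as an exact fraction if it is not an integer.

-40/23

Row minima: a1 → -6, a2 → -8, a3 → -7, a4 → -9; maximin = -6.
Column maxima: E → 1, W → 8; minimax = 1.
-6 ≠ 1, so there is no saddle point; optimal play is mixed.
a3 is strictly dominated by a1, so Player 1 never plays it.
a4 is strictly dominated by a2, so Player 1 never plays it.
On the remaining 2×2 (a1, a2 vs E, W):
Let Player 1 play a1 with probability p. Expected payoff against E: 1p + (-8)(1−p) = 9p − 8; against W: (-6)p + 8(1−p) = −14p + 8.
Setting these equal: 9p − 8 = −14p + 8 ⇒ 23p = 16 ⇒ p = 16/23, and the value is (9)·(16/23) − 8 = -40/23.
For Player 2: with q = P(E), equating a1's and a2's payoffs gives 7q − 6 = −16q + 8 ⇒ q = 14/23.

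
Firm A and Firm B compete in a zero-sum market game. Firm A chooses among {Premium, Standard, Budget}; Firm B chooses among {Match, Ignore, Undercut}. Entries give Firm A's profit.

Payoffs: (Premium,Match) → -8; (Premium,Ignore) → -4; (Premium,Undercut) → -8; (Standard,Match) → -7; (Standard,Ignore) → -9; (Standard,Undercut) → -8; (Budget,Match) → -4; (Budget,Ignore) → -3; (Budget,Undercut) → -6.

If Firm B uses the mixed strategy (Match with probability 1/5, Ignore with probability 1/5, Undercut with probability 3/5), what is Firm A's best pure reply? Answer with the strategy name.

Expected payoff of Premium: (1/5)·(-8) + (1/5)·(-4) + (3/5)·(-8) = -36/5.
Expected payoff of Standard: (1/5)·(-7) + (1/5)·(-9) + (3/5)·(-8) = -8.
Expected payoff of Budget: (1/5)·(-4) + (1/5)·(-3) + (3/5)·(-6) = -5.
The largest is -5, so Firm A's best response is Budget.

Budget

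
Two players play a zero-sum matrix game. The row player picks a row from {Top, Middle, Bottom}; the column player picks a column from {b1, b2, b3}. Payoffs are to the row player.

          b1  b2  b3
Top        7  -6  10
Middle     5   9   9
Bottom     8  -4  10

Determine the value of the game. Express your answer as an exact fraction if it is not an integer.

Row minima: Top → -6, Middle → 5, Bottom → -4; maximin = 5.
Column maxima: b1 → 8, b2 → 9, b3 → 10; minimax = 8.
5 ≠ 8, so there is no saddle point; optimal play is mixed.
b3 is strictly dominated by b1 (it gives the row player strictly more in every row), so the column player never plays it.
With b3 eliminated, Top is strictly dominated by Bottom (Bottom gives the row player strictly more in every remaining column), so the row player never plays it.
On the remaining 2×2 (Middle, Bottom vs b1, b2):
Let the row player play Middle with probability p. Expected payoff against b1: 5p + 8(1−p) = −3p + 8; against b2: 9p + (-4)(1−p) = 13p − 4.
Setting these equal: −3p + 8 = 13p − 4 ⇒ −16p = -12 ⇒ p = 3/4, and the value is (-3)·(3/4) + 8 = 23/4.
For the column player: with q = P(b1), equating Middle's and Bottom's payoffs gives −4q + 9 = 12q − 4 ⇒ q = 13/16.

23/4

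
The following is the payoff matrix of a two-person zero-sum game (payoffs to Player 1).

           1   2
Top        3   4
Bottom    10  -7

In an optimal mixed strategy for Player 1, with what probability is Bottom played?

1/18

Row minima: Top → 3, Bottom → -7; maximin = 3.
Column maxima: 1 → 10, 2 → 4; minimax = 4.
3 ≠ 4, so there is no saddle point; optimal play is mixed.
Let Player 1 play Top with probability p. Expected payoff against 1: 3p + 10(1−p) = −7p + 10; against 2: 4p + (-7)(1−p) = 11p − 7.
Setting these equal: −7p + 10 = 11p − 7 ⇒ −18p = -17 ⇒ p = 17/18, and the value is (-7)·(17/18) + 10 = 61/18.
For Player 2: with q = P(1), equating Top's and Bottom's payoffs gives −q + 4 = 17q − 7 ⇒ q = 11/18.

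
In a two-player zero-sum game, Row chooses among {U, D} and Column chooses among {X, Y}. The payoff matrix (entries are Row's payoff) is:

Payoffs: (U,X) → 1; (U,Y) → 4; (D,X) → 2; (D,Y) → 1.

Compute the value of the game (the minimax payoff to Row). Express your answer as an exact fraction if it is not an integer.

Row minima: U → 1, D → 1; maximin = 1.
Column maxima: X → 2, Y → 4; minimax = 2.
1 ≠ 2, so there is no saddle point; optimal play is mixed.
Let Row play U with probability p. Expected payoff against X: 1p + 2(1−p) = −p + 2; against Y: 4p + 1(1−p) = 3p + 1.
Setting these equal: −p + 2 = 3p + 1 ⇒ −4p = -1 ⇒ p = 1/4, and the value is (-1)·(1/4) + 2 = 7/4.
For Column: with q = P(X), equating U's and D's payoffs gives −3q + 4 = q + 1 ⇒ q = 3/4.

7/4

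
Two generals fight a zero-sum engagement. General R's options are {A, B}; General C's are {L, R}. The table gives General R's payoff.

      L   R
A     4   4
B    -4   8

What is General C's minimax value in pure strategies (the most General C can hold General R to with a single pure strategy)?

4

Column maxima: L → 4, R → 8.
The smallest of these is 4.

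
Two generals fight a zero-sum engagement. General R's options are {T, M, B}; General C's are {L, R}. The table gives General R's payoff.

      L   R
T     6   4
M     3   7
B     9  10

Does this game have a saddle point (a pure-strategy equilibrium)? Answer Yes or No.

Row minima: T → 4, M → 3, B → 9; maximin = 9.
Column maxima: L → 9, R → 10; minimax = 9.
maximin = minimax = 9, so a saddle point exists.

Yes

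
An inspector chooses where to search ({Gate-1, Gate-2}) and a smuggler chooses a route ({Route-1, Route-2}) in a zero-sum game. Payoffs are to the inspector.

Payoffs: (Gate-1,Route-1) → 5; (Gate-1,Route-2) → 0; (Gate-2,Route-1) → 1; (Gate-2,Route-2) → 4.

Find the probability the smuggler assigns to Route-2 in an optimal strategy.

Row minima: Gate-1 → 0, Gate-2 → 1; maximin = 1.
Column maxima: Route-1 → 5, Route-2 → 4; minimax = 4.
1 ≠ 4, so there is no saddle point; optimal play is mixed.
Let the inspector play Gate-1 with probability p. Expected payoff against Route-1: 5p + 1(1−p) = 4p + 1; against Route-2: 0p + 4(1−p) = −4p + 4.
Setting these equal: 4p + 1 = −4p + 4 ⇒ 8p = 3 ⇒ p = 3/8, and the value is (4)·(3/8) + 1 = 5/2.
For the smuggler: with q = P(Route-1), equating Gate-1's and Gate-2's payoffs gives 5q = −3q + 4 ⇒ q = 1/2.

1/2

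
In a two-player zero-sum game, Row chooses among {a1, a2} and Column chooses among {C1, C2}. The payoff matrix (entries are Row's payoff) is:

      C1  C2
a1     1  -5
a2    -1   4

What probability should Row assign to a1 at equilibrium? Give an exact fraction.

Row minima: a1 → -5, a2 → -1; maximin = -1.
Column maxima: C1 → 1, C2 → 4; minimax = 1.
-1 ≠ 1, so there is no saddle point; optimal play is mixed.
Let Row play a1 with probability p. Expected payoff against C1: 1p + (-1)(1−p) = 2p − 1; against C2: (-5)p + 4(1−p) = −9p + 4.
Setting these equal: 2p − 1 = −9p + 4 ⇒ 11p = 5 ⇒ p = 5/11, and the value is (2)·(5/11) − 1 = -1/11.
For Column: with q = P(C1), equating a1's and a2's payoffs gives 6q − 5 = −5q + 4 ⇒ q = 9/11.

5/11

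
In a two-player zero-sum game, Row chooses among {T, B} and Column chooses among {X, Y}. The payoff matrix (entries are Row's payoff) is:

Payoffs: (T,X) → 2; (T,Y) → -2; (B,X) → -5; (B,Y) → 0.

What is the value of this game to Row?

-10/9

Row minima: T → -2, B → -5; maximin = -2.
Column maxima: X → 2, Y → 0; minimax = 0.
-2 ≠ 0, so there is no saddle point; optimal play is mixed.
Let Row play T with probability p. Expected payoff against X: 2p + (-5)(1−p) = 7p − 5; against Y: (-2)p + 0(1−p) = −2p.
Setting these equal: 7p − 5 = −2p ⇒ 9p = 5 ⇒ p = 5/9, and the value is (7)·(5/9) − 5 = -10/9.
For Column: with q = P(X), equating T's and B's payoffs gives 4q − 2 = −5q ⇒ q = 2/9.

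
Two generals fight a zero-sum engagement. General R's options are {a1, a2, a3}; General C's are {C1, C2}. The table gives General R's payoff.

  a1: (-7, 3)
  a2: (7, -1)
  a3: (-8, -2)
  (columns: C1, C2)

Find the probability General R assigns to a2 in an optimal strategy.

Row minima: a1 → -7, a2 → -1, a3 → -8; maximin = -1.
Column maxima: C1 → 7, C2 → 3; minimax = 3.
-1 ≠ 3, so there is no saddle point; optimal play is mixed.
a3 is strictly dominated by a1, so General R never plays it.
On the remaining 2×2 (a1, a2 vs C1, C2):
Let General R play a1 with probability p. Expected payoff against C1: (-7)p + 7(1−p) = −14p + 7; against C2: 3p + (-1)(1−p) = 4p − 1.
Setting these equal: −14p + 7 = 4p − 1 ⇒ −18p = -8 ⇒ p = 4/9, and the value is (-14)·(4/9) + 7 = 7/9.
For General C: with q = P(C1), equating a1's and a2's payoffs gives −10q + 3 = 8q − 1 ⇒ q = 2/9.

5/9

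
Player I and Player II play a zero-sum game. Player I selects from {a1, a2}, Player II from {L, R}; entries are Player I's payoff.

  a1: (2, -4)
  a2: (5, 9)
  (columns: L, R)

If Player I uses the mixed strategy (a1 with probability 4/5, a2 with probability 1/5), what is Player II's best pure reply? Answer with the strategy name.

R

If Player II plays L, Player I's expected payoff is (4/5)·2 + (1/5)·5 = 13/5.
If Player II plays R, Player I's expected payoff is (4/5)·(-4) + (1/5)·9 = -7/5.
Player II minimizes Player I's payoff; the smallest is -7/5, so the best response is R.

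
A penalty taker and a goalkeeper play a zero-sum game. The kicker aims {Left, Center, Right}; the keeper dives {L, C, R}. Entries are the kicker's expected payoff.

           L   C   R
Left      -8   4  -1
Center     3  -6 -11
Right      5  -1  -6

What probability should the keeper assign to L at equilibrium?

Row minima: Left → -8, Center → -11, Right → -6; maximin = -6.
Column maxima: L → 5, C → 4, R → -1; minimax = -1.
-6 ≠ -1, so there is no saddle point; optimal play is mixed.
Center is strictly dominated by Right, so the kicker never plays it.
C is strictly dominated by R (it gives the kicker strictly more in every row), so the keeper never plays it.
On the remaining 2×2 (Left, Right vs L, R):
Let the kicker play Left with probability p. Expected payoff against L: (-8)p + 5(1−p) = −13p + 5; against R: (-1)p + (-6)(1−p) = 5p − 6.
Setting these equal: −13p + 5 = 5p − 6 ⇒ −18p = -11 ⇒ p = 11/18, and the value is (-13)·(11/18) + 5 = -53/18.
For the keeper: with q = P(L), equating Left's and Right's payoffs gives −7q − 1 = 11q − 6 ⇒ q = 5/18.

5/18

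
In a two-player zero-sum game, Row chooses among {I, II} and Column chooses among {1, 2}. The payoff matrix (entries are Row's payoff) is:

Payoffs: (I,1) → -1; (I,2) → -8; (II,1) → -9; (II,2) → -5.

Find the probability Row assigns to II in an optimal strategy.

7/11

Row minima: I → -8, II → -9; maximin = -8.
Column maxima: 1 → -1, 2 → -5; minimax = -5.
-8 ≠ -5, so there is no saddle point; optimal play is mixed.
Let Row play I with probability p. Expected payoff against 1: (-1)p + (-9)(1−p) = 8p − 9; against 2: (-8)p + (-5)(1−p) = −3p − 5.
Setting these equal: 8p − 9 = −3p − 5 ⇒ 11p = 4 ⇒ p = 4/11, and the value is (8)·(4/11) − 9 = -67/11.
For Column: with q = P(1), equating I's and II's payoffs gives 7q − 8 = −4q − 5 ⇒ q = 3/11.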